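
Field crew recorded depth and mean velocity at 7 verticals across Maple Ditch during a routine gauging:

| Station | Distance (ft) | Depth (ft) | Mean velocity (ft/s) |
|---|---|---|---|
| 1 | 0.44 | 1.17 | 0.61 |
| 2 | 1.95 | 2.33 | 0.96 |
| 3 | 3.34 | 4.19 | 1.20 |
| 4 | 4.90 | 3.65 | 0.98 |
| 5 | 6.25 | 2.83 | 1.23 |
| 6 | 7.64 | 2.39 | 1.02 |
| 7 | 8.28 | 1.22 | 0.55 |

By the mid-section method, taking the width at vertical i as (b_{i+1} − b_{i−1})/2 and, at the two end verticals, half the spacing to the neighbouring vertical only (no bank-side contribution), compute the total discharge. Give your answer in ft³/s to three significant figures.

w_1 = (1.95 − 0.44)/2 = 0.755 ft; q_1 = 0.61 × 1.17 × 0.755 = 0.5388 ft³/s
w_2 = (3.34 − 0.44)/2 = 1.45 ft; q_2 = 0.96 × 2.33 × 1.45 = 3.243 ft³/s
w_3 = (4.90 − 1.95)/2 = 1.475 ft; q_3 = 1.20 × 4.19 × 1.475 = 7.416 ft³/s
w_4 = (6.25 − 3.34)/2 = 1.455 ft; q_4 = 0.98 × 3.65 × 1.455 = 5.205 ft³/s
w_5 = (7.64 − 4.90)/2 = 1.37 ft; q_5 = 1.23 × 2.83 × 1.37 = 4.769 ft³/s
w_6 = (8.28 − 6.25)/2 = 1.015 ft; q_6 = 1.02 × 2.39 × 1.015 = 2.474 ft³/s
w_7 = (8.28 − 7.64)/2 = 0.32 ft; q_7 = 0.55 × 1.22 × 0.32 = 0.2147 ft³/s
Q = Σ qᵢ = 23.86 ft³/s

23.9 ft³/s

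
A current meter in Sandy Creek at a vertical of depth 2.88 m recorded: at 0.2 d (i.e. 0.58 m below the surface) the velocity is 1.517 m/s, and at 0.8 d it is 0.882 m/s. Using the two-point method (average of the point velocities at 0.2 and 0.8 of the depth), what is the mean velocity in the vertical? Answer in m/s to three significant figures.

1.20 m/s

v̄ = (1.517 + 0.882) / 2 = 1.200 m/s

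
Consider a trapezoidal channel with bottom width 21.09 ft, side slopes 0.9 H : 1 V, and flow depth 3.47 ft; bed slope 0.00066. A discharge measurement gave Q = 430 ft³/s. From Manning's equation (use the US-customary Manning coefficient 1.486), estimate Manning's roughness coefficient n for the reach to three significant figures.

0.0147

A = (b + z·y)·y = (21.09 + 0.9×3.47)×3.47 = 84.02 ft²
P = b + 2y√(1+z²) = 21.09 + 2×3.47×√(1+0.9²) = 30.43 ft
R = A/P = 84.02/30.43 = 2.761 ft
n = (1.486/Q)·A·R^(2/3)·S^(1/2) = (1.486/430) × 84.02 × 1.968 × 0.02569 = 0.01468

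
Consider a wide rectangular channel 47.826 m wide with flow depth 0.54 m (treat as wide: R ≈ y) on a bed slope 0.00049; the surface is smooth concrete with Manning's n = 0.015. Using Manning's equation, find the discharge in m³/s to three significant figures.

A = b·y = 47.826 × 0.54 = 25.83 m²
Wide channel: R ≈ y = 0.54 m
Q = (1/n)·A·R^(2/3)·S^(1/2) = (1/0.015) × 25.83 × 0.5400^(2/3) × 0.00049^(1/2) = 25.27 m³/s

25.3 m³/s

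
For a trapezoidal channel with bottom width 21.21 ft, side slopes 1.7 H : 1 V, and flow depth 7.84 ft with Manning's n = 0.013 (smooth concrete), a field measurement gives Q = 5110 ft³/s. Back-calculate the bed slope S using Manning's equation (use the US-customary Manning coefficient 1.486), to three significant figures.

0.00303

A = (b + z·y)·y = (21.21 + 1.7×7.84)×7.84 = 270.8 ft²
P = b + 2y√(1+z²) = 21.21 + 2×7.84×√(1+1.7²) = 52.14 ft
R = A/P = 270.8/52.14 = 5.194 ft
S = (Q·n / (1.486·A·R^(2/3)))² = (5110×0.013 / (1.486×270.8×2.999))² = 0.003030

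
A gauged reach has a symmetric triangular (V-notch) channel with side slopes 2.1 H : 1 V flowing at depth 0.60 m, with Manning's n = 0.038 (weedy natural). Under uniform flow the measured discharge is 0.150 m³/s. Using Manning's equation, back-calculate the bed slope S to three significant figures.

A = z·y² = 2.1×0.60² = 0.7560 m²
P = 2y√(1+z²) = 2×0.60×√(1+2.1²) = 2.791 m
R = A/P = 0.7560/2.791 = 0.2709 m
S = (Q·n / (1·A·R^(2/3)))² = (0.150×0.038 / (1×0.7560×0.4186))² = 0.0003244

0.000324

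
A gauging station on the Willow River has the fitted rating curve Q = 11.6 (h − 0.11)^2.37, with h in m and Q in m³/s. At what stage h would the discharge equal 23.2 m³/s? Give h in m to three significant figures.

h − h₀ = (Q/C)^(1/b) = (23.2/11.6)^(1/2.37) = 1.340 m
h = 0.11 + 1.340 = 1.450 m

1.45 m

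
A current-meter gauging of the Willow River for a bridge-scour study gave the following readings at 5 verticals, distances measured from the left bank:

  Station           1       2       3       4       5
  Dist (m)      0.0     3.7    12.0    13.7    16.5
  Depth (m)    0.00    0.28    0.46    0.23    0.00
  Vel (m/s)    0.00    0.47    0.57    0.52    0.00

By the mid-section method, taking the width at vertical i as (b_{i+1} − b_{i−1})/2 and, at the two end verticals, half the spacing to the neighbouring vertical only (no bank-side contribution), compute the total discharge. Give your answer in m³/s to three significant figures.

2.37 m³/s

w_2 = (12.0 − 0.0)/2 = 6 m; q_2 = 0.47 × 0.28 × 6 = 0.7896 m³/s
w_3 = (13.7 − 3.7)/2 = 5 m; q_3 = 0.57 × 0.46 × 5 = 1.311 m³/s
w_4 = (16.5 − 12.0)/2 = 2.25 m; q_4 = 0.52 × 0.23 × 2.25 = 0.2691 m³/s
Stations 1, 5 contribute zero (depth or velocity is 0).
Q = Σ qᵢ = 2.370 m³/s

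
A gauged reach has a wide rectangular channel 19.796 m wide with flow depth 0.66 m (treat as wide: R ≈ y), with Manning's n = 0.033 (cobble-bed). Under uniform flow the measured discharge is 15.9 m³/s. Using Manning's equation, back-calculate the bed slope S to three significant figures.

A = b·y = 19.796 × 0.66 = 13.07 m²
Wide channel: R ≈ y = 0.66 m
S = (Q·n / (1·A·R^(2/3)))² = (15.9×0.033 / (1×13.07×0.7580))² = 0.002807

0.00281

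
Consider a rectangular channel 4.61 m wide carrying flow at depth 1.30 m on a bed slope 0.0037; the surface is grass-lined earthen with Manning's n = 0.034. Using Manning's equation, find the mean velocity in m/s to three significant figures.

1.58 m/s

A = b·y = 4.61 × 1.30 = 5.993 m²
P = b + 2y = 4.61 + 2×1.30 = 7.210 m
R = A/P = 5.993/7.210 = 0.8312 m
Q = (1/n)·A·R^(2/3)·S^(1/2) = (1/0.034) × 5.993 × 0.8312^(2/3) × 0.0037^(1/2) = 9.478 m³/s
V = Q/A = 9.478/5.993 = 1.582 m/s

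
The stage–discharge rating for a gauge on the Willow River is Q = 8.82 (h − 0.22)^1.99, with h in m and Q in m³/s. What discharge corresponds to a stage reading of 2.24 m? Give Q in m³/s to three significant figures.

Q = 8.82 × (2.24 − 0.22)^1.99 = 8.82 × 2.02^1.99 = 35.74 m³/s

35.7 m³/s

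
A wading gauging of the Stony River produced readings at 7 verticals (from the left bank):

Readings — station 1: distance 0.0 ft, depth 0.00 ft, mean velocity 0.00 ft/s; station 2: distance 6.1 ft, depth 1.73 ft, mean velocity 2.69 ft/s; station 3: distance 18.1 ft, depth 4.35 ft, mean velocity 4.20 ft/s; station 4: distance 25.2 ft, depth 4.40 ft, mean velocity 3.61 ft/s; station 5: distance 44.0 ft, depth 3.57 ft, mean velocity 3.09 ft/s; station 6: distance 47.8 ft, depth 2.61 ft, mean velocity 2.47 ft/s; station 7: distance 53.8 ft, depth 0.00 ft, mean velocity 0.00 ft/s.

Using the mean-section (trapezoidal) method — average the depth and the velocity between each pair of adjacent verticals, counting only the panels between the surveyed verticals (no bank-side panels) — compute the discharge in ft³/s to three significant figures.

547 ft³/s

Panel 1-2: Δb = 6.1 ft, d̄ = (0.00+1.73)/2 = 0.865, v̄ = (0.00+2.69)/2 = 1.345 → q = 6.1×0.865×1.345 = 7.097 ft³/s
Panel 2-3: Δb = 12 ft, d̄ = (1.73+4.35)/2 = 3.04, v̄ = (2.69+4.20)/2 = 3.445 → q = 12×3.04×3.445 = 125.7 ft³/s
Panel 3-4: Δb = 7.1 ft, d̄ = (4.35+4.40)/2 = 4.375, v̄ = (4.20+3.61)/2 = 3.905 → q = 7.1×4.375×3.905 = 121.3 ft³/s
Panel 4-5: Δb = 18.8 ft, d̄ = (4.40+3.57)/2 = 3.985, v̄ = (3.61+3.09)/2 = 3.35 → q = 18.8×3.985×3.35 = 251.0 ft³/s
Panel 5-6: Δb = 3.8 ft, d̄ = (3.57+2.61)/2 = 3.09, v̄ = (3.09+2.47)/2 = 2.78 → q = 3.8×3.09×2.78 = 32.64 ft³/s
Panel 6-7: Δb = 6 ft, d̄ = (2.61+0.00)/2 = 1.305, v̄ = (2.47+0.00)/2 = 1.235 → q = 6×1.305×1.235 = 9.670 ft³/s
Q = Σ q = 547.4 ft³/s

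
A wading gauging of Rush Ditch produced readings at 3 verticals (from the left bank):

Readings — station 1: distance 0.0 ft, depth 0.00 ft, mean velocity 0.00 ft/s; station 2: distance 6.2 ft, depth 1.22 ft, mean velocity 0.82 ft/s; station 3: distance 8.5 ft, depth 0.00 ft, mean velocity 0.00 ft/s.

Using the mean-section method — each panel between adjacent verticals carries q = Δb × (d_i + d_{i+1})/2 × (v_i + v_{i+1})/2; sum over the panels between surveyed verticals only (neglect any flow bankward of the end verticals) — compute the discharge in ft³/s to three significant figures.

2.13 ft³/s

Panel 1-2: Δb = 6.2 ft, d̄ = (0.00+1.22)/2 = 0.61, v̄ = (0.00+0.82)/2 = 0.41 → q = 6.2×0.61×0.41 = 1.551 ft³/s
Panel 2-3: Δb = 2.3 ft, d̄ = (1.22+0.00)/2 = 0.61, v̄ = (0.82+0.00)/2 = 0.41 → q = 2.3×0.61×0.41 = 0.5752 ft³/s
Q = Σ q = 2.126 ft³/s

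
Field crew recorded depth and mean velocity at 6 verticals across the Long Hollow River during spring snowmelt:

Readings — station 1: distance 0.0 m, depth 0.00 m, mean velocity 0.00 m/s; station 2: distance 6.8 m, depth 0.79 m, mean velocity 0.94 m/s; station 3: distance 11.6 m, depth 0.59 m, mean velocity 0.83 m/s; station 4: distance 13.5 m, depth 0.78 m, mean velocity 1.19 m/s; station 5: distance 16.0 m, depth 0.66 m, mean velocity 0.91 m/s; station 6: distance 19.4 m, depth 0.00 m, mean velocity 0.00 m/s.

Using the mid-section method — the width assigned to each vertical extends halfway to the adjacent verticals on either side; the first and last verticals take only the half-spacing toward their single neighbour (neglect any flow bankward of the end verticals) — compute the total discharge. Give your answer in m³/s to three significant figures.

w_2 = (11.6 − 0.0)/2 = 5.8 m; q_2 = 0.94 × 0.79 × 5.8 = 4.307 m³/s
w_3 = (13.5 − 6.8)/2 = 3.35 m; q_3 = 0.83 × 0.59 × 3.35 = 1.640 m³/s
w_4 = (16.0 − 11.6)/2 = 2.2 m; q_4 = 1.19 × 0.78 × 2.2 = 2.042 m³/s
w_5 = (19.4 − 13.5)/2 = 2.95 m; q_5 = 0.91 × 0.66 × 2.95 = 1.772 m³/s
Stations 1, 6 contribute zero (depth or velocity is 0).
Q = Σ qᵢ = 9.761 m³/s

9.76 m³/s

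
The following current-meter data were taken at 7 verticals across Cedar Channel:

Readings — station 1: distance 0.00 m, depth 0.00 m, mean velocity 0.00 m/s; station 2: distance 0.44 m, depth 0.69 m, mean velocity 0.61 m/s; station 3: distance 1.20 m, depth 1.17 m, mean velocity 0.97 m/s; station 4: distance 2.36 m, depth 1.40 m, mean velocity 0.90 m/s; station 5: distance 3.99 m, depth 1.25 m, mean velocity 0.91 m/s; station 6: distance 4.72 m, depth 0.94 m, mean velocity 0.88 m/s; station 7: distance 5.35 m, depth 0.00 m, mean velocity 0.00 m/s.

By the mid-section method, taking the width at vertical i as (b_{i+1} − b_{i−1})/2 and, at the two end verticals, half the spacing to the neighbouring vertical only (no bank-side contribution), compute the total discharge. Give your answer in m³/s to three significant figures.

5.00 m³/s

w_2 = (1.20 − 0.00)/2 = 0.6 m; q_2 = 0.61 × 0.69 × 0.6 = 0.2525 m³/s
w_3 = (2.36 − 0.44)/2 = 0.96 m; q_3 = 0.97 × 1.17 × 0.96 = 1.090 m³/s
w_4 = (3.99 − 1.20)/2 = 1.395 m; q_4 = 0.90 × 1.40 × 1.395 = 1.758 m³/s
w_5 = (4.72 − 2.36)/2 = 1.18 m; q_5 = 0.91 × 1.25 × 1.18 = 1.342 m³/s
w_6 = (5.35 − 3.99)/2 = 0.68 m; q_6 = 0.88 × 0.94 × 0.68 = 0.5625 m³/s
Stations 1, 7 contribute zero (depth or velocity is 0).
Q = Σ qᵢ = 5.004 m³/s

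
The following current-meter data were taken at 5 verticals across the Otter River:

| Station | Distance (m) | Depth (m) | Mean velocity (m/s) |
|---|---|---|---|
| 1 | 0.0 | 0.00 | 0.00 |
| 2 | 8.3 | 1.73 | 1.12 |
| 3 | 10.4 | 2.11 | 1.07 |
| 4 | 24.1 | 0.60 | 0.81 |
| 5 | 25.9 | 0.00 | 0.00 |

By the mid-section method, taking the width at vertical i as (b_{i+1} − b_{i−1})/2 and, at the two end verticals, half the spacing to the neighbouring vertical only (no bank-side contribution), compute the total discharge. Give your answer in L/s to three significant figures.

31700 L/s

w_2 = (10.4 − 0.0)/2 = 5.2 m; q_2 = 1.12 × 1.73 × 5.2 = 10.08 m³/s
w_3 = (24.1 − 8.3)/2 = 7.9 m; q_3 = 1.07 × 2.11 × 7.9 = 17.84 m³/s
w_4 = (25.9 − 10.4)/2 = 7.75 m; q_4 = 0.81 × 0.60 × 7.75 = 3.767 m³/s
Stations 1, 5 contribute zero (depth or velocity is 0).
Q = Σ qᵢ = 31.68 m³/s
= 31.68 × 1000 = 31680 L/s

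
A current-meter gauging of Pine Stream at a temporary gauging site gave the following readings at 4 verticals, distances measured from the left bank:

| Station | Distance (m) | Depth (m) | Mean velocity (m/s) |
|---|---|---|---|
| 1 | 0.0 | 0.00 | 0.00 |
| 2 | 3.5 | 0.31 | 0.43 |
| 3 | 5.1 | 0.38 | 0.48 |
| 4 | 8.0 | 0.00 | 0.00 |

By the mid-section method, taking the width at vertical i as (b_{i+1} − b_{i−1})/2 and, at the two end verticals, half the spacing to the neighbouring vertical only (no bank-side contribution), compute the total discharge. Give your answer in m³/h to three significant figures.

w_2 = (5.1 − 0.0)/2 = 2.55 m; q_2 = 0.43 × 0.31 × 2.55 = 0.3399 m³/s
w_3 = (8.0 − 3.5)/2 = 2.25 m; q_3 = 0.48 × 0.38 × 2.25 = 0.4104 m³/s
Stations 1, 4 contribute zero (depth or velocity is 0).
Q = Σ qᵢ = 0.7503 m³/s
= 0.7503 × 3600 = 2701 m³/h

2700 m³/h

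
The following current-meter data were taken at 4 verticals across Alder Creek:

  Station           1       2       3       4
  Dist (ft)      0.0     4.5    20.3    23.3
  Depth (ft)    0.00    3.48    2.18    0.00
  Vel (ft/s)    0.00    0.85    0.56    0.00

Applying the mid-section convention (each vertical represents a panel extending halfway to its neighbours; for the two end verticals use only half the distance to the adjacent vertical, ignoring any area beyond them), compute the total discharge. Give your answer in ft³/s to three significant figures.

w_2 = (20.3 − 0.0)/2 = 10.15 ft; q_2 = 0.85 × 3.48 × 10.15 = 30.02 ft³/s
w_3 = (23.3 − 4.5)/2 = 9.4 ft; q_3 = 0.56 × 2.18 × 9.4 = 11.48 ft³/s
Stations 1, 4 contribute zero (depth or velocity is 0).
Q = Σ qᵢ = 41.50 ft³/s

41.5 ft³/s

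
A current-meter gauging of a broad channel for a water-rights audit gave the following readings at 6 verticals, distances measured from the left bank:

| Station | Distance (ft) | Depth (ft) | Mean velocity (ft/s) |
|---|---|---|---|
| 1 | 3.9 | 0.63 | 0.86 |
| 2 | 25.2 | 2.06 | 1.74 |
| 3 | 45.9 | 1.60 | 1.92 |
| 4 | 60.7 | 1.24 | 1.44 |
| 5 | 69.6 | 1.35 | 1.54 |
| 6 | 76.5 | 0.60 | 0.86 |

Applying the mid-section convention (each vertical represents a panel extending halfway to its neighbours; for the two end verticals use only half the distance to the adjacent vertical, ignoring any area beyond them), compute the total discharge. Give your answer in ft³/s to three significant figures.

w_1 = (25.2 − 3.9)/2 = 10.65 ft; q_1 = 0.86 × 0.63 × 10.65 = 5.770 ft³/s
w_2 = (45.9 − 3.9)/2 = 21 ft; q_2 = 1.74 × 2.06 × 21 = 75.27 ft³/s
w_3 = (60.7 − 25.2)/2 = 17.75 ft; q_3 = 1.92 × 1.60 × 17.75 = 54.53 ft³/s
w_4 = (69.6 − 45.9)/2 = 11.85 ft; q_4 = 1.44 × 1.24 × 11.85 = 21.16 ft³/s
w_5 = (76.5 − 60.7)/2 = 7.9 ft; q_5 = 1.54 × 1.35 × 7.9 = 16.42 ft³/s
w_6 = (76.5 − 69.6)/2 = 3.45 ft; q_6 = 0.86 × 0.60 × 3.45 = 1.780 ft³/s
Q = Σ qᵢ = 174.9 ft³/s

175 ft³/s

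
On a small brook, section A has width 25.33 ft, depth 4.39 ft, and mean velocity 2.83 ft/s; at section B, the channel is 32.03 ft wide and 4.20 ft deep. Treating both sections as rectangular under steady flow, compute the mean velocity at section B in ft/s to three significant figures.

2.34 ft/s

Q = A₁V₁ = (25.33×4.39) × 2.83 = 314.7 ft³/s
A₂ = 32.03 × 4.20 = 134.5 ft²
V₂ = Q/A₂ = 314.7/134.5 = 2.339 ft/s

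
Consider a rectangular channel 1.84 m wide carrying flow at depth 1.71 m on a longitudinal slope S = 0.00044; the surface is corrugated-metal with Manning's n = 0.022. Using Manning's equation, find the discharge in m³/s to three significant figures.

2.13 m³/s

A = b·y = 1.84 × 1.71 = 3.146 m²
P = b + 2y = 1.84 + 2×1.71 = 5.260 m
R = A/P = 3.146/5.260 = 0.5982 m
Q = (1/n)·A·R^(2/3)·S^(1/2) = (1/0.022) × 3.146 × 0.5982^(2/3) × 0.00044^(1/2) = 2.130 m³/s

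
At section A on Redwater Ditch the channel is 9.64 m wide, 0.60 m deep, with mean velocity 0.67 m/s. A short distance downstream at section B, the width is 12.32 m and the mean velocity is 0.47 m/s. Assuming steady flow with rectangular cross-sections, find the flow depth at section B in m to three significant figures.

0.669 m

Q = A₁V₁ = (9.64×0.60) × 0.67 = 3.875 m³/s
d₂ = Q/(b₂ V₂) = 3.875/(12.32×0.47) = 0.6693 m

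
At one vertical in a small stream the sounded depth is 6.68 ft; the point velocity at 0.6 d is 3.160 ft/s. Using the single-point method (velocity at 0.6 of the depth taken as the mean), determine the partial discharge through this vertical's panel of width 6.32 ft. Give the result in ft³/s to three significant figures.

v̄ = v₀.₆ = 3.160 ft/s
q = v̄ × d × w = 3.160 × 6.68 × 6.32 = 133.4 ft³/s

133 ft³/s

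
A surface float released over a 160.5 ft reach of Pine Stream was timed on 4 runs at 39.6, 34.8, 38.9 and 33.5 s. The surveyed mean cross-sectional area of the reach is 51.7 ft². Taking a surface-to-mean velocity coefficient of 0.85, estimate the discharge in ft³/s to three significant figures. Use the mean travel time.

t̄ = (39.6 + 34.8 + 38.9 + 33.5) / 4 = 36.7 s
v_surface = L / t̄ = 160.5 / 36.7 = 4.373 ft/s
v_mean = 0.85 × 4.373 = 3.717 ft/s
Q = A × v_mean = 51.7 × 3.717 = 192.2 ft³/s

192 ft³/s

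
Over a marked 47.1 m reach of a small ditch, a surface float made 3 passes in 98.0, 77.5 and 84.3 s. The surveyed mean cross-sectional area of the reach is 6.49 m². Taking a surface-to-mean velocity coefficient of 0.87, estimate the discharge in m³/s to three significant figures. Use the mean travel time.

t̄ = (98.0 + 77.5 + 84.3) / 3 = 86.6 s
v_surface = L / t̄ = 47.1 / 86.6 = 0.5439 m/s
v_mean = 0.87 × 0.5439 = 0.4732 m/s
Q = A × v_mean = 6.49 × 0.4732 = 3.071 m³/s

3.07 m³/s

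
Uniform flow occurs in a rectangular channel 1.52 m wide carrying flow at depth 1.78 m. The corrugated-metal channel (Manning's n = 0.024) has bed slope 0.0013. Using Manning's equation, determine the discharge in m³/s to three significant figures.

A = b·y = 1.52 × 1.78 = 2.706 m²
P = b + 2y = 1.52 + 2×1.78 = 5.080 m
R = A/P = 2.706/5.080 = 0.5326 m
Q = (1/n)·A·R^(2/3)·S^(1/2) = (1/0.024) × 2.706 × 0.5326^(2/3) × 0.0013^(1/2) = 2.671 m³/s

2.67 m³/s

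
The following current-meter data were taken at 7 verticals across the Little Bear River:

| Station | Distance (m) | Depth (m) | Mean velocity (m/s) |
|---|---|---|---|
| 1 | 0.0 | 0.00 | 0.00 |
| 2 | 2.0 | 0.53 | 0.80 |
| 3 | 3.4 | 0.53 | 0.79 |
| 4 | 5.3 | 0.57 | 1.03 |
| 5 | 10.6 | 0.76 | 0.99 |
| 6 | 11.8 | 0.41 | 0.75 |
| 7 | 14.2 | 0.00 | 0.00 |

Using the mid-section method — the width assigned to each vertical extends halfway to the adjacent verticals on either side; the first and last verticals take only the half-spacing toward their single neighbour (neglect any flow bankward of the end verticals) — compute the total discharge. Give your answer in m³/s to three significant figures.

6.52 m³/s

w_2 = (3.4 − 0.0)/2 = 1.7 m; q_2 = 0.80 × 0.53 × 1.7 = 0.7208 m³/s
w_3 = (5.3 − 2.0)/2 = 1.65 m; q_3 = 0.79 × 0.53 × 1.65 = 0.6909 m³/s
w_4 = (10.6 − 3.4)/2 = 3.6 m; q_4 = 1.03 × 0.57 × 3.6 = 2.114 m³/s
w_5 = (11.8 − 5.3)/2 = 3.25 m; q_5 = 0.99 × 0.76 × 3.25 = 2.445 m³/s
w_6 = (14.2 − 10.6)/2 = 1.8 m; q_6 = 0.75 × 0.41 × 1.8 = 0.5535 m³/s
Stations 1, 7 contribute zero (depth or velocity is 0).
Q = Σ qᵢ = 6.524 m³/s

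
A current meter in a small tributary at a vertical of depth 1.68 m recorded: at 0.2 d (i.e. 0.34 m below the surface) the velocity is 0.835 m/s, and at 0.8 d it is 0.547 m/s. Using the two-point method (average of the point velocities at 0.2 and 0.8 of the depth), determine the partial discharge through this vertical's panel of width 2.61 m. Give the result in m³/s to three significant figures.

v̄ = (0.835 + 0.547) / 2 = 0.6910 m/s
q = v̄ × d × w = 0.6910 × 1.68 × 2.61 = 3.030 m³/s

3.03 m³/s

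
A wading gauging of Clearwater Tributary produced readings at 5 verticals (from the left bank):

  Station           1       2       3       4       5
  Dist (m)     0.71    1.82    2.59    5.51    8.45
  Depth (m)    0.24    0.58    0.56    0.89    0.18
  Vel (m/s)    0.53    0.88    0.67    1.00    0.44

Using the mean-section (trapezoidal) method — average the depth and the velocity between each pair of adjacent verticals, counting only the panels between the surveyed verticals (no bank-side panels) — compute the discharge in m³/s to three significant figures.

3.56 m³/s

Panel 1-2: Δb = 1.11 m, d̄ = (0.24+0.58)/2 = 0.41, v̄ = (0.53+0.88)/2 = 0.705 → q = 1.11×0.41×0.705 = 0.3208 m³/s
Panel 2-3: Δb = 0.77 m, d̄ = (0.58+0.56)/2 = 0.57, v̄ = (0.88+0.67)/2 = 0.775 → q = 0.77×0.57×0.775 = 0.3401 m³/s
Panel 3-4: Δb = 2.92 m, d̄ = (0.56+0.89)/2 = 0.725, v̄ = (0.67+1.00)/2 = 0.835 → q = 2.92×0.725×0.835 = 1.768 m³/s
Panel 4-5: Δb = 2.94 m, d̄ = (0.89+0.18)/2 = 0.535, v̄ = (1.00+0.44)/2 = 0.72 → q = 2.94×0.535×0.72 = 1.132 m³/s
Q = Σ q = 3.561 m³/s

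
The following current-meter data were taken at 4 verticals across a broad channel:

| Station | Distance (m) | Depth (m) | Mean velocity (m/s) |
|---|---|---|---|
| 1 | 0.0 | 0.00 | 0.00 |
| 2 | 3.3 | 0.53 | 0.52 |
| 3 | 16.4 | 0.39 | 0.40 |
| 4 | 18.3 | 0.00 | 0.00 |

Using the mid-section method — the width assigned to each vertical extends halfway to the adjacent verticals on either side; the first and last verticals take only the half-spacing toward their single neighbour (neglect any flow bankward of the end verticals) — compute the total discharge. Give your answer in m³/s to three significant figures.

w_2 = (16.4 − 0.0)/2 = 8.2 m; q_2 = 0.52 × 0.53 × 8.2 = 2.260 m³/s
w_3 = (18.3 − 3.3)/2 = 7.5 m; q_3 = 0.40 × 0.39 × 7.5 = 1.170 m³/s
Stations 1, 4 contribute zero (depth or velocity is 0).
Q = Σ qᵢ = 3.430 m³/s

3.43 m³/s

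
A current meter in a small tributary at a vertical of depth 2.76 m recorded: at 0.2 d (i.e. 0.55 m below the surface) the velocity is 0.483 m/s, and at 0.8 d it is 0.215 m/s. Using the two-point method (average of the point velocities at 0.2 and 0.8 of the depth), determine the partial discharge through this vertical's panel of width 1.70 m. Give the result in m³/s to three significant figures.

1.64 m³/s

v̄ = (0.483 + 0.215) / 2 = 0.3490 m/s
q = v̄ × d × w = 0.3490 × 2.76 × 1.70 = 1.638 m³/s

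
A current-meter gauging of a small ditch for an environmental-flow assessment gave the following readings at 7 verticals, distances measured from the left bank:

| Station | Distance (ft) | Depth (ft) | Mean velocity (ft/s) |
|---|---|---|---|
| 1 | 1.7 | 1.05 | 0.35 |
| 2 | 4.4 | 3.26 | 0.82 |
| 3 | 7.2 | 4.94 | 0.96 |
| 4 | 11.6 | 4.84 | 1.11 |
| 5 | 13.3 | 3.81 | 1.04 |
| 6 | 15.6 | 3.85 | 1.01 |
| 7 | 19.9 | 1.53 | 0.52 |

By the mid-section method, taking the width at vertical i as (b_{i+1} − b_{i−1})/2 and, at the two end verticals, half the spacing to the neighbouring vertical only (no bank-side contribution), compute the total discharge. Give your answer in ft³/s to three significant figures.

w_1 = (4.4 − 1.7)/2 = 1.35 ft; q_1 = 0.35 × 1.05 × 1.35 = 0.4961 ft³/s
w_2 = (7.2 − 1.7)/2 = 2.75 ft; q_2 = 0.82 × 3.26 × 2.75 = 7.351 ft³/s
w_3 = (11.6 − 4.4)/2 = 3.6 ft; q_3 = 0.96 × 4.94 × 3.6 = 17.07 ft³/s
w_4 = (13.3 − 7.2)/2 = 3.05 ft; q_4 = 1.11 × 4.84 × 3.05 = 16.39 ft³/s
w_5 = (15.6 − 11.6)/2 = 2 ft; q_5 = 1.04 × 3.81 × 2 = 7.925 ft³/s
w_6 = (19.9 − 13.3)/2 = 3.3 ft; q_6 = 1.01 × 3.85 × 3.3 = 12.83 ft³/s
w_7 = (19.9 − 15.6)/2 = 2.15 ft; q_7 = 0.52 × 1.53 × 2.15 = 1.711 ft³/s
Q = Σ qᵢ = 63.77 ft³/s

63.8 ft³/s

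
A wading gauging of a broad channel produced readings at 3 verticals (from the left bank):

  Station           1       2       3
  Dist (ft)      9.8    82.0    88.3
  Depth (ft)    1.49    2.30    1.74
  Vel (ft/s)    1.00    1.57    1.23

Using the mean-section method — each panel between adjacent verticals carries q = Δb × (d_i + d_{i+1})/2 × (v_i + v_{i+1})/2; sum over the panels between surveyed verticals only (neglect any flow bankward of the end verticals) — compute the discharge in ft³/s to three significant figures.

194 ft³/s

Panel 1-2: Δb = 72.2 ft, d̄ = (1.49+2.30)/2 = 1.895, v̄ = (1.00+1.57)/2 = 1.285 → q = 72.2×1.895×1.285 = 175.8 ft³/s
Panel 2-3: Δb = 6.3 ft, d̄ = (2.30+1.74)/2 = 2.02, v̄ = (1.57+1.23)/2 = 1.4 → q = 6.3×2.02×1.4 = 17.82 ft³/s
Q = Σ q = 193.6 ft³/s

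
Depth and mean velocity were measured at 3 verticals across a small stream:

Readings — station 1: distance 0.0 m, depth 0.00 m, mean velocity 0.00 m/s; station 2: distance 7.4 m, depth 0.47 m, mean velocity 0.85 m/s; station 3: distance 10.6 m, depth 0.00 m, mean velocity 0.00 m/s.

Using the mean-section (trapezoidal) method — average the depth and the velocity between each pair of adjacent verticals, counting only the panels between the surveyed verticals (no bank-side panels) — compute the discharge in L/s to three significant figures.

1060 L/s

Panel 1-2: Δb = 7.4 m, d̄ = (0.00+0.47)/2 = 0.235, v̄ = (0.00+0.85)/2 = 0.425 → q = 7.4×0.235×0.425 = 0.7391 m³/s
Panel 2-3: Δb = 3.2 m, d̄ = (0.47+0.00)/2 = 0.235, v̄ = (0.85+0.00)/2 = 0.425 → q = 3.2×0.235×0.425 = 0.3196 m³/s
Q = Σ q = 1.059 m³/s
= 1.059 × 1000 = 1059 L/s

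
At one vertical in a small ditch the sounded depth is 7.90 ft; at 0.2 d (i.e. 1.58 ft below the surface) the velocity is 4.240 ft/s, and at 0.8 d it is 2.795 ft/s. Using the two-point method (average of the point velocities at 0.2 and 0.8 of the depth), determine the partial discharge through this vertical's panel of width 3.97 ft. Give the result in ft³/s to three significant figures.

110 ft³/s

v̄ = (4.240 + 2.795) / 2 = 3.518 ft/s
q = v̄ × d × w = 3.518 × 7.90 × 3.97 = 110.3 ft³/s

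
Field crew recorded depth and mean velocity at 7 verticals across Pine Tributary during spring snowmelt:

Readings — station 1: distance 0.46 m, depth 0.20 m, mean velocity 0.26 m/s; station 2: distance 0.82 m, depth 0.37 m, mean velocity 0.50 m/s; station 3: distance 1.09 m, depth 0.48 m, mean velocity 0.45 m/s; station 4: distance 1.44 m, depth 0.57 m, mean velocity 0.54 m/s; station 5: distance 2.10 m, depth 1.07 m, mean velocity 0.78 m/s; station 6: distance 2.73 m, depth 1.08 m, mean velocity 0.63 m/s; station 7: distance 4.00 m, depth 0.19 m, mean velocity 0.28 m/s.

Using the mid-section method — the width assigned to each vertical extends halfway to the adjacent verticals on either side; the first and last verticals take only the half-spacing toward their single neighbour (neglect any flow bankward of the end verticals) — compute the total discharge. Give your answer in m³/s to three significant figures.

1.51 m³/s

w_1 = (0.82 − 0.46)/2 = 0.18 m; q_1 = 0.26 × 0.20 × 0.18 = 0.009360 m³/s
w_2 = (1.09 − 0.46)/2 = 0.315 m; q_2 = 0.50 × 0.37 × 0.315 = 0.05828 m³/s
w_3 = (1.44 − 0.82)/2 = 0.31 m; q_3 = 0.45 × 0.48 × 0.31 = 0.06696 m³/s
w_4 = (2.10 − 1.09)/2 = 0.505 m; q_4 = 0.54 × 0.57 × 0.505 = 0.1554 m³/s
w_5 = (2.73 − 1.44)/2 = 0.645 m; q_5 = 0.78 × 1.07 × 0.645 = 0.5383 m³/s
w_6 = (4.00 − 2.10)/2 = 0.95 m; q_6 = 0.63 × 1.08 × 0.95 = 0.6464 m³/s
w_7 = (4.00 − 2.73)/2 = 0.635 m; q_7 = 0.28 × 0.19 × 0.635 = 0.03378 m³/s
Q = Σ qᵢ = 1.509 m³/s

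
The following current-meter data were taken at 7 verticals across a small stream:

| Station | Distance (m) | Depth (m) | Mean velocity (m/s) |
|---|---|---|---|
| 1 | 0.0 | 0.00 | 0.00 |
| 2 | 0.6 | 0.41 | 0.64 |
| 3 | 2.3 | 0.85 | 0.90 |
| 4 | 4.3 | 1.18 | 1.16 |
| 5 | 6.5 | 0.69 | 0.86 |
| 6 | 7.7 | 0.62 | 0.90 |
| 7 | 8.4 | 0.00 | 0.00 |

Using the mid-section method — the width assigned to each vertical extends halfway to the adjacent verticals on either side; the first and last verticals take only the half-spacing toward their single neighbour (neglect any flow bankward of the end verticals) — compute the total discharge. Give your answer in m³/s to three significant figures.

w_2 = (2.3 − 0.0)/2 = 1.15 m; q_2 = 0.64 × 0.41 × 1.15 = 0.3018 m³/s
w_3 = (4.3 − 0.6)/2 = 1.85 m; q_3 = 0.90 × 0.85 × 1.85 = 1.415 m³/s
w_4 = (6.5 − 2.3)/2 = 2.1 m; q_4 = 1.16 × 1.18 × 2.1 = 2.874 m³/s
w_5 = (7.7 − 4.3)/2 = 1.7 m; q_5 = 0.86 × 0.69 × 1.7 = 1.009 m³/s
w_6 = (8.4 − 6.5)/2 = 0.95 m; q_6 = 0.90 × 0.62 × 0.95 = 0.5301 m³/s
Stations 1, 7 contribute zero (depth or velocity is 0).
Q = Σ qᵢ = 6.130 m³/s

6.13 m³/s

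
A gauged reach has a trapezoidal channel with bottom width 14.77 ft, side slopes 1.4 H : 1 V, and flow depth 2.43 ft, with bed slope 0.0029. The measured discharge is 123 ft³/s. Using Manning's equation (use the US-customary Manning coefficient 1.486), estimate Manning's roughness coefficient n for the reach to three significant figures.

0.0442

A = (b + z·y)·y = (14.77 + 1.4×2.43)×2.43 = 44.16 ft²
P = b + 2y√(1+z²) = 14.77 + 2×2.43×√(1+1.4²) = 23.13 ft
R = A/P = 44.16/23.13 = 1.909 ft
n = (1.486/Q)·A·R^(2/3)·S^(1/2) = (1.486/123) × 44.16 × 1.539 × 0.05385 = 0.04421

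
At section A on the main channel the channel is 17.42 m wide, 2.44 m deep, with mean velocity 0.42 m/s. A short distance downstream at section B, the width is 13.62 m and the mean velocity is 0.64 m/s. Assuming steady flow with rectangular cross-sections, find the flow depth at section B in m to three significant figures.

Q = A₁V₁ = (17.42×2.44) × 0.42 = 17.85 m³/s
d₂ = Q/(b₂ V₂) = 17.85/(13.62×0.64) = 2.048 m

2.05 m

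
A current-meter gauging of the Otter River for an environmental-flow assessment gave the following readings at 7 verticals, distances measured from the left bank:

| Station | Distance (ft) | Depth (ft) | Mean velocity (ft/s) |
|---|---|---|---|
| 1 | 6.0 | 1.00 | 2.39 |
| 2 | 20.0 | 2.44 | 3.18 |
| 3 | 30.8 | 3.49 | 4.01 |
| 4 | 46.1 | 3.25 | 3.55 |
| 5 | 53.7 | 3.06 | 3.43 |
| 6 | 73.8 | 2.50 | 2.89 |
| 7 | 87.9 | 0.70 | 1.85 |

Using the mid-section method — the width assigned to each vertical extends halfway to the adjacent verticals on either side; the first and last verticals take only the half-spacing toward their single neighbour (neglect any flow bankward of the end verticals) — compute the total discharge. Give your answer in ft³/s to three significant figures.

706 ft³/s

w_1 = (20.0 − 6.0)/2 = 7 ft; q_1 = 2.39 × 1.00 × 7 = 16.73 ft³/s
w_2 = (30.8 − 6.0)/2 = 12.4 ft; q_2 = 3.18 × 2.44 × 12.4 = 96.21 ft³/s
w_3 = (46.1 − 20.0)/2 = 13.05 ft; q_3 = 4.01 × 3.49 × 13.05 = 182.6 ft³/s
w_4 = (53.7 − 30.8)/2 = 11.45 ft; q_4 = 3.55 × 3.25 × 11.45 = 132.1 ft³/s
w_5 = (73.8 − 46.1)/2 = 13.85 ft; q_5 = 3.43 × 3.06 × 13.85 = 145.4 ft³/s
w_6 = (87.9 − 53.7)/2 = 17.1 ft; q_6 = 2.89 × 2.50 × 17.1 = 123.5 ft³/s
w_7 = (87.9 − 73.8)/2 = 7.05 ft; q_7 = 1.85 × 0.70 × 7.05 = 9.130 ft³/s
Q = Σ qᵢ = 705.7 ft³/s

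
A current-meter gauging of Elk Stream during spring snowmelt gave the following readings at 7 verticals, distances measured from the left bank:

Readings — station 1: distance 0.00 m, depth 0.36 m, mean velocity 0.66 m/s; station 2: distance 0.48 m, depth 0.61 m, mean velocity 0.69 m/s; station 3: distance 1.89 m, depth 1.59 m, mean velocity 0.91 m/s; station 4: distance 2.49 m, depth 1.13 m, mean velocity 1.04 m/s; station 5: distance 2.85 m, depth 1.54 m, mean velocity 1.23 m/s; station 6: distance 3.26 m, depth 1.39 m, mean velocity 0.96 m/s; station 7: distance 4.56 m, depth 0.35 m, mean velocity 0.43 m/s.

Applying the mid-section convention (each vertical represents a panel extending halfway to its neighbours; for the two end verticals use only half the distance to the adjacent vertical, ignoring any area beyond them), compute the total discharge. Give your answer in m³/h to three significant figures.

16000 m³/h

w_1 = (0.48 − 0.00)/2 = 0.24 m; q_1 = 0.66 × 0.36 × 0.24 = 0.05702 m³/s
w_2 = (1.89 − 0.00)/2 = 0.945 m; q_2 = 0.69 × 0.61 × 0.945 = 0.3978 m³/s
w_3 = (2.49 − 0.48)/2 = 1.005 m; q_3 = 0.91 × 1.59 × 1.005 = 1.454 m³/s
w_4 = (2.85 − 1.89)/2 = 0.48 m; q_4 = 1.04 × 1.13 × 0.48 = 0.5641 m³/s
w_5 = (3.26 − 2.49)/2 = 0.385 m; q_5 = 1.23 × 1.54 × 0.385 = 0.7293 m³/s
w_6 = (4.56 − 2.85)/2 = 0.855 m; q_6 = 0.96 × 1.39 × 0.855 = 1.141 m³/s
w_7 = (4.56 − 3.26)/2 = 0.65 m; q_7 = 0.43 × 0.35 × 0.65 = 0.09783 m³/s
Q = Σ qᵢ = 4.441 m³/s
= 4.441 × 3600 = 15990 m³/h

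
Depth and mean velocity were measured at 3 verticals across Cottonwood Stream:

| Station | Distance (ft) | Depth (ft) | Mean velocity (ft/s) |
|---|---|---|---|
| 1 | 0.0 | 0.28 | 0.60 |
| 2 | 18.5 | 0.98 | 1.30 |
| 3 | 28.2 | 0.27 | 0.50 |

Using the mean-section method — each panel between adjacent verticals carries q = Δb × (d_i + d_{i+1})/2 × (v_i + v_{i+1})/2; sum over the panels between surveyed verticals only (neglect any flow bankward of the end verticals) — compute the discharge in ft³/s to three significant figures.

Panel 1-2: Δb = 18.5 ft, d̄ = (0.28+0.98)/2 = 0.63, v̄ = (0.60+1.30)/2 = 0.95 → q = 18.5×0.63×0.95 = 11.07 ft³/s
Panel 2-3: Δb = 9.7 ft, d̄ = (0.98+0.27)/2 = 0.625, v̄ = (1.30+0.50)/2 = 0.9 → q = 9.7×0.625×0.9 = 5.456 ft³/s
Q = Σ q = 16.53 ft³/s

16.5 ft³/s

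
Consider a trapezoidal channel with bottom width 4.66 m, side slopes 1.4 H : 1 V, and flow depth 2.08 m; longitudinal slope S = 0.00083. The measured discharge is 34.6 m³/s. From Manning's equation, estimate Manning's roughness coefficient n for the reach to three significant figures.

A = (b + z·y)·y = (4.66 + 1.4×2.08)×2.08 = 15.75 m²
P = b + 2y√(1+z²) = 4.66 + 2×2.08×√(1+1.4²) = 11.82 m
R = A/P = 15.75/11.82 = 1.333 m
n = (1/Q)·A·R^(2/3)·S^(1/2) = (1/34.6) × 15.75 × 1.211 × 0.02881 = 0.01588

0.0159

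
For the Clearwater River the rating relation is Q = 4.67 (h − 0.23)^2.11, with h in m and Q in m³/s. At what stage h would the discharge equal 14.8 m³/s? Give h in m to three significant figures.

h − h₀ = (Q/C)^(1/b) = (14.8/4.67)^(1/2.11) = 1.727 m
h = 0.23 + 1.727 = 1.957 m

1.96 m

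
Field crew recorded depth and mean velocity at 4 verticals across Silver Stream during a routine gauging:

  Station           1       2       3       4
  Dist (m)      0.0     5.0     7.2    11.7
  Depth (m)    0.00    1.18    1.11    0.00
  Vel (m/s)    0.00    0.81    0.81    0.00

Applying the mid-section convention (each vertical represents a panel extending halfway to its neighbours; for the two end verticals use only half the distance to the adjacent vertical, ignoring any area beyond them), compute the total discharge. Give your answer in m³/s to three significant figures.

w_2 = (7.2 − 0.0)/2 = 3.6 m; q_2 = 0.81 × 1.18 × 3.6 = 3.441 m³/s
w_3 = (11.7 − 5.0)/2 = 3.35 m; q_3 = 0.81 × 1.11 × 3.35 = 3.012 m³/s
Stations 1, 4 contribute zero (depth or velocity is 0).
Q = Σ qᵢ = 6.453 m³/s

6.45 m³/s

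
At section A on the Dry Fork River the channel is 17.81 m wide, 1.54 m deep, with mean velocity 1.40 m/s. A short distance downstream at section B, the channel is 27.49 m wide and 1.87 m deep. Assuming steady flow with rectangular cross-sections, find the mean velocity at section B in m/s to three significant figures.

0.747 m/s

Q = A₁V₁ = (17.81×1.54) × 1.40 = 38.40 m³/s
A₂ = 27.49 × 1.87 = 51.41 m²
V₂ = Q/A₂ = 38.40/51.41 = 0.7470 m/s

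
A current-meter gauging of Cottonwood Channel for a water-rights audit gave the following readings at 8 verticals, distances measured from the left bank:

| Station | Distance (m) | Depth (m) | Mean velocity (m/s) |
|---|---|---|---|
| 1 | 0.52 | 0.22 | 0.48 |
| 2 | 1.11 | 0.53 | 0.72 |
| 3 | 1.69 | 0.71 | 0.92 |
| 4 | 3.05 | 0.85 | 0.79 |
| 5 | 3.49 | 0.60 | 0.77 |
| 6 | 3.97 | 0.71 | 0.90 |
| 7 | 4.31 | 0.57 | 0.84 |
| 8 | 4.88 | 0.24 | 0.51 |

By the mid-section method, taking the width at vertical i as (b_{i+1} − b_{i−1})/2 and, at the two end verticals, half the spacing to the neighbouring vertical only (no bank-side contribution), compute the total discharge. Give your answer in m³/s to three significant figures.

w_1 = (1.11 − 0.52)/2 = 0.295 m; q_1 = 0.48 × 0.22 × 0.295 = 0.03115 m³/s
w_2 = (1.69 − 0.52)/2 = 0.585 m; q_2 = 0.72 × 0.53 × 0.585 = 0.2232 m³/s
w_3 = (3.05 − 1.11)/2 = 0.97 m; q_3 = 0.92 × 0.71 × 0.97 = 0.6336 m³/s
w_4 = (3.49 − 1.69)/2 = 0.9 m; q_4 = 0.79 × 0.85 × 0.9 = 0.6044 m³/s
w_5 = (3.97 − 3.05)/2 = 0.46 m; q_5 = 0.77 × 0.60 × 0.46 = 0.2125 m³/s
w_6 = (4.31 − 3.49)/2 = 0.41 m; q_6 = 0.90 × 0.71 × 0.41 = 0.2620 m³/s
w_7 = (4.88 − 3.97)/2 = 0.455 m; q_7 = 0.84 × 0.57 × 0.455 = 0.2179 m³/s
w_8 = (4.88 − 4.31)/2 = 0.285 m; q_8 = 0.51 × 0.24 × 0.285 = 0.03488 m³/s
Q = Σ qᵢ = 2.220 m³/s

2.22 m³/s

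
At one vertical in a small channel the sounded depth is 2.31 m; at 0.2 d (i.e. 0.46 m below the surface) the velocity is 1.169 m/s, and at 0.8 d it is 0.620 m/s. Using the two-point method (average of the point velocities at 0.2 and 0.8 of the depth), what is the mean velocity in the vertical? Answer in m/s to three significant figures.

0.895 m/s

v̄ = (1.169 + 0.620) / 2 = 0.8945 m/s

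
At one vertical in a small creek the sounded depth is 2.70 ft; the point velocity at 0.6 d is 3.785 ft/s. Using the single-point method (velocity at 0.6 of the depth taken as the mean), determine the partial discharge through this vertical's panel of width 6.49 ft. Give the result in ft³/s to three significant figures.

66.3 ft³/s

v̄ = v₀.₆ = 3.785 ft/s
q = v̄ × d × w = 3.785 × 2.70 × 6.49 = 66.32 ft³/s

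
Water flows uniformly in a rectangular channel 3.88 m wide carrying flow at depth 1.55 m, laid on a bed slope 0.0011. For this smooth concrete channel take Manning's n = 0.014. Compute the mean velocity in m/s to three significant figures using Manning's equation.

A = b·y = 3.88 × 1.55 = 6.014 m²
P = b + 2y = 3.88 + 2×1.55 = 6.980 m
R = A/P = 6.014/6.980 = 0.8616 m
Q = (1/n)·A·R^(2/3)·S^(1/2) = (1/0.014) × 6.014 × 0.8616^(2/3) × 0.0011^(1/2) = 12.90 m³/s
V = Q/A = 12.90/6.014 = 2.145 m/s

2.15 m/s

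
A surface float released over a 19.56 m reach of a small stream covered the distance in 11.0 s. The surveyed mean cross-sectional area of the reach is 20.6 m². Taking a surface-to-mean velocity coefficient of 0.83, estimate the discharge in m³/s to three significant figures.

v_surface = L / t̄ = 19.56 / 11 = 1.778 m/s
v_mean = 0.83 × 1.778 = 1.476 m/s
Q = A × v_mean = 20.6 × 1.476 = 30.40 m³/s

30.4 m³/s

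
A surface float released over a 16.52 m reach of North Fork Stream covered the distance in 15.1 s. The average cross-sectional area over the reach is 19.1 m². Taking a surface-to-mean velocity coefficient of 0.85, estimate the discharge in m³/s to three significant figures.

v_surface = L / t̄ = 16.52 / 15.1 = 1.094 m/s
v_mean = 0.85 × 1.094 = 0.9299 m/s
Q = A × v_mean = 19.1 × 0.9299 = 17.76 m³/s

17.8 m³/s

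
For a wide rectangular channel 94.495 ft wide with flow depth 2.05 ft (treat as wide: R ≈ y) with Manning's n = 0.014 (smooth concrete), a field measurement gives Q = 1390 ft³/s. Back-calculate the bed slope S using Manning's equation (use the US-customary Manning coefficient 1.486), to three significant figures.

A = b·y = 94.495 × 2.05 = 193.7 ft²
Wide channel: R ≈ y = 2.05 ft
S = (Q·n / (1.486·A·R^(2/3)))² = (1390×0.014 / (1.486×193.7×1.614))² = 0.001755

0.00175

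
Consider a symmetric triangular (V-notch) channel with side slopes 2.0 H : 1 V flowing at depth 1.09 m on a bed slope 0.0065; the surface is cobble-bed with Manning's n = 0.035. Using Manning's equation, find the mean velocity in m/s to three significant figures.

1.43 m/s

A = z·y² = 2.0×1.09² = 2.376 m²
P = 2y√(1+z²) = 2×1.09×√(1+2.0²) = 4.875 m
R = A/P = 2.376/4.875 = 0.4875 m
Q = (1/n)·A·R^(2/3)·S^(1/2) = (1/0.035) × 2.376 × 0.4875^(2/3) × 0.0065^(1/2) = 3.390 m³/s
V = Q/A = 3.390/2.376 = 1.427 m/s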